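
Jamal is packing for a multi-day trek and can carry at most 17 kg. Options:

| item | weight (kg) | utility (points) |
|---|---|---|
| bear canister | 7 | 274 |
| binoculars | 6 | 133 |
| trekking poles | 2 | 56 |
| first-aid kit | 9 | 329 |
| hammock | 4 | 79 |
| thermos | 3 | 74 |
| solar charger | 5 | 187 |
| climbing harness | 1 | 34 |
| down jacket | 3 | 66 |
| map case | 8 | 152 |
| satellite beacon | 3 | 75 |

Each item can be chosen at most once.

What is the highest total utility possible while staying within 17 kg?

637

Taking the top-ratio items first gives bear canister + trekking poles + solar charger + climbing harness for 551 (15 kg).
Replace trekking poles and solar charger with first-aid kit: the trade gains 86 net, giving 637 at 17 kg.
Runner-up trekking poles + first-aid kit + solar charger + climbing harness tops out at 606.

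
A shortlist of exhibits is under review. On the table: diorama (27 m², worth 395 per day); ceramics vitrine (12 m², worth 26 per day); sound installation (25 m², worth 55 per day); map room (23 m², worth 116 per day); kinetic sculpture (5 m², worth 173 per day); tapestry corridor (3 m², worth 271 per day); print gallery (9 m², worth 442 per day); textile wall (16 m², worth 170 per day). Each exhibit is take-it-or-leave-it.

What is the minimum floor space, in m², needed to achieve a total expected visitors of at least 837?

17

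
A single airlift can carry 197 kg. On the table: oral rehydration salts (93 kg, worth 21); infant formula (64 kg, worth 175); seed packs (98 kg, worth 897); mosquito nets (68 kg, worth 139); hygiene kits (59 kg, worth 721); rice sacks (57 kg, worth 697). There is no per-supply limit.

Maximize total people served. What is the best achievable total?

Taking the top-ratio supplies first gives 3×rice sacks for 2091 (171 kg).
Replace 3×rice sacks with 3×hygiene kits: the trade gains 72 net, giving 2163 at 177 kg.
The spare 20 kg is too small for any remaining supply, and no exchange beats 2163.

2163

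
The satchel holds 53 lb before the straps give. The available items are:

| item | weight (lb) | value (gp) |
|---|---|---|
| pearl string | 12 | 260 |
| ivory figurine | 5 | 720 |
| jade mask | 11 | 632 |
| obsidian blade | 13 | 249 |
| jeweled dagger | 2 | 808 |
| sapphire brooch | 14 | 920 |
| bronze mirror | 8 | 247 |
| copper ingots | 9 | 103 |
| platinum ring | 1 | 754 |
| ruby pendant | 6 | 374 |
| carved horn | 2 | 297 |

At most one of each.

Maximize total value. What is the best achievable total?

4765

Taking the top-ratio items first gives ivory figurine + jade mask + jeweled dagger + sapphire brooch + bronze mirror + platinum ring + ruby pendant + carved horn for 4752 (49 lb).
The 8 lb tied up in bronze mirror is better spent on pearl string — total rises to 4765 (53 lb).
Next best is ivory figurine + jade mask + jeweled dagger + sapphire brooch + bronze mirror + platinum ring + ruby pendant + carved horn at 4752 (49 lb) — short by 13.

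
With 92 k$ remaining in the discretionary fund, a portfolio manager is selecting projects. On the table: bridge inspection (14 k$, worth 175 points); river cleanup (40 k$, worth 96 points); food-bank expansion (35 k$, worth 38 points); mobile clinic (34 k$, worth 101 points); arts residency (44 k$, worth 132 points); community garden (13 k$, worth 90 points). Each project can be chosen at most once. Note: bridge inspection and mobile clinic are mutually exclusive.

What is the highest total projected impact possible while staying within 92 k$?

397

Bridge inspection + arts residency + community garden uses 71 of the 92 k$ and totals 397.
The spare 21 k$ is too small for any remaining project, and no feasible exchange beats 397.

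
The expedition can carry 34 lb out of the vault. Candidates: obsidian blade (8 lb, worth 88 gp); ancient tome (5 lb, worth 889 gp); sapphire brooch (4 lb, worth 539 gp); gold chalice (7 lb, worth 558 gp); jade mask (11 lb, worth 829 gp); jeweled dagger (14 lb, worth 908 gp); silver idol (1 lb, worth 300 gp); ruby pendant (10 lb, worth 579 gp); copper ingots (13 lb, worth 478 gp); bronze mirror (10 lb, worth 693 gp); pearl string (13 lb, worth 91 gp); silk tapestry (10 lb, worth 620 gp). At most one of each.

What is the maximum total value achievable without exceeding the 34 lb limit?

Greedy by ratio would take ancient tome + sapphire brooch + gold chalice + jade mask + silver idol: 28 lb used, total 3115.
Replace gold chalice and jade mask with jeweled dagger + bronze mirror: the trade gains 214 net, giving 3329 at 34 lb.
Every other selection either busts 34 lb or fails to beat 3329.

3329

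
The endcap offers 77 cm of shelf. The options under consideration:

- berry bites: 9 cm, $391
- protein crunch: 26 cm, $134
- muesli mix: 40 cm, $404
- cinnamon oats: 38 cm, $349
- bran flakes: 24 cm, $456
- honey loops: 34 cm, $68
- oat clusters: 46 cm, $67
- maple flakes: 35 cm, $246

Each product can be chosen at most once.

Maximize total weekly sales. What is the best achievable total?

1251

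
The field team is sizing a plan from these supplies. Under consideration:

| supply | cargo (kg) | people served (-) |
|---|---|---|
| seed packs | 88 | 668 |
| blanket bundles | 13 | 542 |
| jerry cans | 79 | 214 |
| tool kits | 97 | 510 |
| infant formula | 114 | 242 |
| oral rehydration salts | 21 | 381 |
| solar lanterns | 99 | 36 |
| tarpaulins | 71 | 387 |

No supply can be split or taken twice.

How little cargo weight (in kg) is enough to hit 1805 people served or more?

Minimise kg subject to total people served ≥ 1805.
Taking seed packs + blanket bundles + oral rehydration salts + tarpaulins gives 1978 (≥ 1805) for 193 kg.
Below 193 kg the best achievable stays under 1805.

193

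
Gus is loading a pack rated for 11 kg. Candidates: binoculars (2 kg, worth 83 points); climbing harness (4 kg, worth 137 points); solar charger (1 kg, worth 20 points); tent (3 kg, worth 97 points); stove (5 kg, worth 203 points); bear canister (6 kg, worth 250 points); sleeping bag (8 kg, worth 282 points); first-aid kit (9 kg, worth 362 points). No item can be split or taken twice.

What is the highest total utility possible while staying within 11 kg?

453

Density check — bear canister 41.67, binoculars 41.50, stove 40.60 are the best per kg.
Taking the top-ratio items first gives binoculars + tent + bear canister for 430 (11 kg).
Dropping binoculars and tent frees 5 kg; slotting in stove (5 kg) lifts the total to 453 at 11 kg.
That's the maximum — no swap from here does better than 453.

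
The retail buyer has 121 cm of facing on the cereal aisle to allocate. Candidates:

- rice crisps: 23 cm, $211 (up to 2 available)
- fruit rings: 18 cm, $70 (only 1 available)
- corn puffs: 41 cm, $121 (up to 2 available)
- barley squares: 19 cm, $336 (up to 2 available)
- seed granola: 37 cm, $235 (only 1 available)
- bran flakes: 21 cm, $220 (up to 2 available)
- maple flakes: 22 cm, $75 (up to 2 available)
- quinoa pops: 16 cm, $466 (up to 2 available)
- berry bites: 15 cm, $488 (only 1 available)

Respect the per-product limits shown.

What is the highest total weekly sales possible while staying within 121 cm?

2312

By weekly sales per cm: berry bites 32.53, quinoa pops 29.12, barley squares 17.68, bran flakes 10.48 lead.
Best packing: 2×barley squares + bran flakes + 2×quinoa pops + berry bites — 106 cm, 2312 total.
Every other selection either busts 121 cm or exceeds an availability limit or fails to beat 2312.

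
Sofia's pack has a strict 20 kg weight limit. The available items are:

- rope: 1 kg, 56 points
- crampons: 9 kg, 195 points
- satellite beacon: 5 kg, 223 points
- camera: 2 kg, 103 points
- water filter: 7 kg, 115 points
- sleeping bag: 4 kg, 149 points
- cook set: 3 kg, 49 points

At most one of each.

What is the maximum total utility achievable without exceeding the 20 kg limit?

By utility per kg: rope 56.00, camera 51.50, satellite beacon 44.60, sleeping bag 37.25 lead.
Greedy by ratio would take rope + satellite beacon + camera + water filter + sleeping bag: 19 kg used, total 646.
Replace rope and water filter with crampons: the trade gains 24 net, giving 670 at 20 kg.
The closest alternative, rope + satellite beacon + camera + water filter + sleeping bag, reaches only 646.

670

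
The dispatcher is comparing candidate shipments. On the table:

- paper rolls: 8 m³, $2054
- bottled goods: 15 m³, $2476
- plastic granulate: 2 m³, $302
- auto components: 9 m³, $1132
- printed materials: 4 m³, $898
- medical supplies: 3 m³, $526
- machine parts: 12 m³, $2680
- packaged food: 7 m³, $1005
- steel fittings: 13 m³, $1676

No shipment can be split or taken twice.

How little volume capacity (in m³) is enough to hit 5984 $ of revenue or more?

Need the lightest bundle worth ≥ 5984.
paper rolls + printed materials + medical supplies + machine parts: 6158 revenue at 27 m³.
Below 27 m³ the best achievable stays under 5984.

27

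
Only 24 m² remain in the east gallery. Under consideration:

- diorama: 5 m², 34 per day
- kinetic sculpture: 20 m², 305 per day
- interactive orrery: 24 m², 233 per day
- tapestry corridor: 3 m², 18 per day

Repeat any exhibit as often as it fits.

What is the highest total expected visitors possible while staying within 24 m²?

323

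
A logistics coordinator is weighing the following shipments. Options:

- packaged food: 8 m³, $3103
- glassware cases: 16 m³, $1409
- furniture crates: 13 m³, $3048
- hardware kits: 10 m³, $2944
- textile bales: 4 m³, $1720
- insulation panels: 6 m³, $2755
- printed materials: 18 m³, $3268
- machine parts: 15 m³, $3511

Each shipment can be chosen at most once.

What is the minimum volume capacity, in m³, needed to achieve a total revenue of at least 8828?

27

Look for the lowest-volume combination reaching 8828.
packaged food + furniture crates + insulation panels reaches 8906 using 27 m³.
Any bundle with less than 27 m³ falls short of 8828.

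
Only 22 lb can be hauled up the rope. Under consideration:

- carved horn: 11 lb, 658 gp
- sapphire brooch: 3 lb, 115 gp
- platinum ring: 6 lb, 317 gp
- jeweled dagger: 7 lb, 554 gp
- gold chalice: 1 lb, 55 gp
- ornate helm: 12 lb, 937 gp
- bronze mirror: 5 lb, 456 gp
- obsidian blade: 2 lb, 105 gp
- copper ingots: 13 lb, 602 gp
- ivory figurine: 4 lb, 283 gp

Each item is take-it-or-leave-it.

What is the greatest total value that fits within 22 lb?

Taking the top-ratio items first gives sapphire brooch + jeweled dagger + gold chalice + bronze mirror + obsidian blade + ivory figurine for 1568 (22 lb).
The 12 lb tied up in sapphire brooch and jeweled dagger and obsidian blade is better spent on ornate helm — total rises to 1731 (22 lb).

1731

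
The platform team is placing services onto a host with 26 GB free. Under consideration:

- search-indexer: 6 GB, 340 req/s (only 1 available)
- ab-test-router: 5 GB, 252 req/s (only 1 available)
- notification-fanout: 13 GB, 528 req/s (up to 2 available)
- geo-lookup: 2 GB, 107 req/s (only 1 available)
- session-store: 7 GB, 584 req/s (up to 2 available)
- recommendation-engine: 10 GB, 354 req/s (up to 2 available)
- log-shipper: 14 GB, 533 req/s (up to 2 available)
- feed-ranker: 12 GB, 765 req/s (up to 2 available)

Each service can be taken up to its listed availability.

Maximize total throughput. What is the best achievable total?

1933

By throughput per GB: session-store 83.43, feed-ranker 63.75, search-indexer 56.67, geo-lookup 53.50 lead.
Best packing: 2×session-store + feed-ranker — 26 GB, 1933 total.
That's the maximum — no swap from here does better than 1933.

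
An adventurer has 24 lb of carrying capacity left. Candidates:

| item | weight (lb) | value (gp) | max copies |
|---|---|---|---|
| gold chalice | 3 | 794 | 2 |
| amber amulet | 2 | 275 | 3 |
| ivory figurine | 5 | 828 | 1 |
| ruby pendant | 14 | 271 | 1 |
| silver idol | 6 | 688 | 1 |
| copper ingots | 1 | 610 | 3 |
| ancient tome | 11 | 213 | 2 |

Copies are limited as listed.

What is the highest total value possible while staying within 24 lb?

5484

The ratio heuristic lands on 2×gold chalice + 3×amber amulet + ivory figurine + 3×copper ingots (5071) but leaves 4 lb idle.
The 2 lb tied up in amber amulet is better spent on silver idol — total rises to 5484 (24 lb).
That's the maximum — no swap from here does better than 5484.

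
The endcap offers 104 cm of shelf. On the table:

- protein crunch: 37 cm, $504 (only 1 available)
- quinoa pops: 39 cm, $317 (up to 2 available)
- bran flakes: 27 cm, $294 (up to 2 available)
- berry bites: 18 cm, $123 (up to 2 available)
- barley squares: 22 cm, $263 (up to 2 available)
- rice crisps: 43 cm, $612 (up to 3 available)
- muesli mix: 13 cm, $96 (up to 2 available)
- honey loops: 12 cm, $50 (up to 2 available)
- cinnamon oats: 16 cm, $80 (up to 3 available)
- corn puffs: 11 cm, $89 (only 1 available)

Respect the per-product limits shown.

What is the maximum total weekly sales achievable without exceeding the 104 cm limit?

Taking the top-ratio products first gives 2×rice crisps + corn puffs for 1313 (97 cm).
Replace rice crisps and corn puffs with protein crunch + barley squares: the trade gains 66 net, giving 1379 at 102 cm.
That's the maximum — no swap from here does better than 1379.

1379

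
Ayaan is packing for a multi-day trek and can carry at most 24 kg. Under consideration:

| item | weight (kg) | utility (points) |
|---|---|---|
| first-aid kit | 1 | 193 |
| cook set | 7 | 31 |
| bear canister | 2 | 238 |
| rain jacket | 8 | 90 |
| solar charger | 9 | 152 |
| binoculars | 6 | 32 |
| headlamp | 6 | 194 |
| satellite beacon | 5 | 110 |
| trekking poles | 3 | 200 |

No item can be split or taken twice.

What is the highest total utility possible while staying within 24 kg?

Taking the top-ratio items first gives first-aid kit + bear canister + binoculars + headlamp + satellite beacon + trekking poles for 967 (23 kg).
Replace binoculars and satellite beacon with solar charger: the trade gains 10 net, giving 977 at 21 kg.
The spare 3 kg is too small for any remaining item, and no exchange beats 977.

977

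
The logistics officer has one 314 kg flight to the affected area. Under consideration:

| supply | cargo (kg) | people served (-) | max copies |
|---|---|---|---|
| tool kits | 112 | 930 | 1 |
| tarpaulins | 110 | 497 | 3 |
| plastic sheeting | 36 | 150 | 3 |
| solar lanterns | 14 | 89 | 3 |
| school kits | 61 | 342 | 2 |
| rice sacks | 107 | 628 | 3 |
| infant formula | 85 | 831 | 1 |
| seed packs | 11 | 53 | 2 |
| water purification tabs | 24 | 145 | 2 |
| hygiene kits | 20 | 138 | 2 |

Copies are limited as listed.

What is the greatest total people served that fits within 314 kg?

A density-first pass picks tool kits + 3×solar lanterns + infant formula + seed packs + water purification tabs + 2×hygiene kits — 2502 at 314 kg.
Replace solar lanterns and seed packs with water purification tabs: the trade gains 3 net, giving 2505 at 313 kg.
No other feasible combination exceeds 2505.

2505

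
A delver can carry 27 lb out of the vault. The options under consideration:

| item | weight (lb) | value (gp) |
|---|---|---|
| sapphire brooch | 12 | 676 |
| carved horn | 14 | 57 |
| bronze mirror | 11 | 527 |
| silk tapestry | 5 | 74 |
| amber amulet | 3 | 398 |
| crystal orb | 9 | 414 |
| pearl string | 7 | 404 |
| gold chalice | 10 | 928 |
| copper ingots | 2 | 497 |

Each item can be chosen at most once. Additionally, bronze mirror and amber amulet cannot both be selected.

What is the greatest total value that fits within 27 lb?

2499

Taking the top-ratio items first gives silk tapestry + amber amulet + pearl string + gold chalice + copper ingots for 2301 (27 lb).
Dropping silk tapestry and pearl string frees 12 lb; slotting in sapphire brooch (12 lb) lifts the total to 2499 at 27 lb.
Nothing else feasible within 27 lb beats 2499.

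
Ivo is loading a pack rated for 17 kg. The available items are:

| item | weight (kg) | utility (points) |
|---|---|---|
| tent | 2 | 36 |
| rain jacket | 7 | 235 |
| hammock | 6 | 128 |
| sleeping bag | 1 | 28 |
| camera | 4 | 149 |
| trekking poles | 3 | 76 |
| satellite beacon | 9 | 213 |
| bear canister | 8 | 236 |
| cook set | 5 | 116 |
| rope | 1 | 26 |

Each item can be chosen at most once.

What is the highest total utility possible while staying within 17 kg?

528

A density-first pass picks rain jacket + sleeping bag + camera + trekking poles + rope — 514 at 16 kg.
The 4 kg tied up in trekking poles and rope is better spent on cook set — total rises to 528 (17 kg).
Next best is rain jacket + camera + cook set + rope at 526 (17 kg) — short by 2.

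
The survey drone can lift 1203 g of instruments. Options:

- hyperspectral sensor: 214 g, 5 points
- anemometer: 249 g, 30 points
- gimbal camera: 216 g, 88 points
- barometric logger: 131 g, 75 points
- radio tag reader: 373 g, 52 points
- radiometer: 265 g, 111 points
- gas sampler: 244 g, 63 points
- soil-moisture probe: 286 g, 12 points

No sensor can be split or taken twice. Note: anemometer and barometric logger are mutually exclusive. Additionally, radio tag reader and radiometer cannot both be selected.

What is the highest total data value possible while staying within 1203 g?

349

Best packing: gimbal camera + barometric logger + radiometer + gas sampler + soil-moisture probe — 1142 g, 349 total.
The closest alternative, hyperspectral sensor + gimbal camera + barometric logger + radiometer + gas sampler, reaches only 342.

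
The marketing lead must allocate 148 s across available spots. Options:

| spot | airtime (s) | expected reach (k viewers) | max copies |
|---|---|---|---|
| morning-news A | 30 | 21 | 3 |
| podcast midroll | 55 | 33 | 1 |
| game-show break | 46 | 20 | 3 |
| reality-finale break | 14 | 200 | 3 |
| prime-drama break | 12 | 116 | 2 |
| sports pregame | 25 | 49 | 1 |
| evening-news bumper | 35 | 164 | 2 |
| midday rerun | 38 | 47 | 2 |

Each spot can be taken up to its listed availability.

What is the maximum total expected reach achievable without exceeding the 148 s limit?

1160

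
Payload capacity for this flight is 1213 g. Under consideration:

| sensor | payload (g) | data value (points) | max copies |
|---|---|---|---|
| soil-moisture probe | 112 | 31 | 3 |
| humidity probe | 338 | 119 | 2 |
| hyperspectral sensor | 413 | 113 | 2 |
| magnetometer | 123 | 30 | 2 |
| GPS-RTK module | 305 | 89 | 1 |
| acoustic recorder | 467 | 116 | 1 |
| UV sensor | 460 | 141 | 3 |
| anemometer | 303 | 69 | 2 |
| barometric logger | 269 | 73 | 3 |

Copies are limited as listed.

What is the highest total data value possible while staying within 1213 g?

By data value per g: humidity probe 0.35, UV sensor 0.31, GPS-RTK module 0.29, soil-moisture probe 0.28 lead.
The ratio heuristic lands on 2×humidity probe + UV sensor (379) but leaves 77 g idle.
The 460 g tied up in UV sensor is better spent on 2×soil-moisture probe + GPS-RTK module — total rises to 389 (1205 g).
The spare 8 g is too small for any remaining sensor, and no exchange beats 389.

389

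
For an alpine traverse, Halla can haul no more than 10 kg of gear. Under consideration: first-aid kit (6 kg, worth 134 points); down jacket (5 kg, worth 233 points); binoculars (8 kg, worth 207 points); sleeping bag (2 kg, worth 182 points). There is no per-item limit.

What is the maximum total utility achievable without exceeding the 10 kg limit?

5×sleeping bag uses 10 of the 10 kg and totals 910.
No other feasible combination exceeds 910.

910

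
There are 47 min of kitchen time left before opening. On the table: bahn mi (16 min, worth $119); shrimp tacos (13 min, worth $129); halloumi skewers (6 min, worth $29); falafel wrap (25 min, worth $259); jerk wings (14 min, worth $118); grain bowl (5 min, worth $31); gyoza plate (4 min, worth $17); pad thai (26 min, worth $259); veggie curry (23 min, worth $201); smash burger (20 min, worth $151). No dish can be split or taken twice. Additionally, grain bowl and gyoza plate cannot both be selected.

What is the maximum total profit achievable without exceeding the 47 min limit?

419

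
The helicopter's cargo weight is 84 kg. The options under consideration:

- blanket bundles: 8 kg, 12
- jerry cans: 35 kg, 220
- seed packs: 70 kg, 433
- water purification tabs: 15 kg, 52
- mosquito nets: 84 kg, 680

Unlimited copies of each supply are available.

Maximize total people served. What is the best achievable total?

Density check — mosquito nets 8.10, jerry cans 6.29, seed packs 6.19, water purification tabs 3.47 are the best per kg.
Mosquito nets uses 84 of the 84 kg and totals 680.

680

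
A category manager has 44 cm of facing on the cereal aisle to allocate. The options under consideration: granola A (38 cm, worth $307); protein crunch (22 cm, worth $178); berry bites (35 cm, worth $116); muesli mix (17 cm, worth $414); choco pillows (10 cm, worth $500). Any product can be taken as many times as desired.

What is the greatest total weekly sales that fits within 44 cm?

Ranking by ratio (weekly sales/cm): choco pillows 50.00, muesli mix 24.35, protein crunch 8.09.
Best packing: 4×choco pillows — 40 cm, 2000 total.

2000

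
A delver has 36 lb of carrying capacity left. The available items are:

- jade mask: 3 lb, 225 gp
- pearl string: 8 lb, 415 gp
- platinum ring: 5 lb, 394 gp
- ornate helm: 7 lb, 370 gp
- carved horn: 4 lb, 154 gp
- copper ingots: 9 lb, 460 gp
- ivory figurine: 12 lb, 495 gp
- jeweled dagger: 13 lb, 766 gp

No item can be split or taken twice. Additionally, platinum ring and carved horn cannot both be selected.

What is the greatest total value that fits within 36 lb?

Ranking by ratio (value/lb): platinum ring 78.80, jade mask 75.00, jeweled dagger 58.92, ornate helm 52.86.
The ratio ordering already packs tightly: jade mask + pearl string + platinum ring + ornate helm + jeweled dagger, 36 lb, 2170.

2170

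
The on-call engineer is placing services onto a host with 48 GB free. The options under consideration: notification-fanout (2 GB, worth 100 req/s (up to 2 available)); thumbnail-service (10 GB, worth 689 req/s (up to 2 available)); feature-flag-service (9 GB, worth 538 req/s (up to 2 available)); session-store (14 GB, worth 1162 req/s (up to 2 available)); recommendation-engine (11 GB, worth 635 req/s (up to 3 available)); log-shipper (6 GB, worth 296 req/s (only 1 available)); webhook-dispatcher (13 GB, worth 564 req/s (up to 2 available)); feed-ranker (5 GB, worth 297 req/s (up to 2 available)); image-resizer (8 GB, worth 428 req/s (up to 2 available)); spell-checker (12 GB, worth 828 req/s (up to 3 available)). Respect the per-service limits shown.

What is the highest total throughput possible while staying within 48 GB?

3702

By throughput per GB: session-store 83.00, spell-checker 69.00, thumbnail-service 68.90 lead.
The ratio heuristic lands on notification-fanout + 2×session-store + feed-ranker + spell-checker (3549) but leaves 1 GB idle.
Dropping notification-fanout and feed-ranker and spell-checker frees 19 GB; slotting in 2×thumbnail-service (20 GB) lifts the total to 3702 at 48 GB.
No other feasible combination exceeds 3702.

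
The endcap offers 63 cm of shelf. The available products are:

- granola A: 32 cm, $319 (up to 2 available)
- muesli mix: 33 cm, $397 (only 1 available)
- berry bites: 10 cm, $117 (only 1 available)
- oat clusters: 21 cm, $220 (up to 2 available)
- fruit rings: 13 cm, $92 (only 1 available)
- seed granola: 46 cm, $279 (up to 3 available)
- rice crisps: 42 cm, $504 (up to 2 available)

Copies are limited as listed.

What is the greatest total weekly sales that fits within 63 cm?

By weekly sales per cm: muesli mix 12.03, rice crisps 12.00, berry bites 11.70 lead.
The ratio heuristic lands on muesli mix + berry bites + fruit rings (606) but leaves 7 cm idle.
Using the slack differently, oat clusters + rice crisps comes to 724 at 63 cm.
No other feasible combination exceeds 724.

724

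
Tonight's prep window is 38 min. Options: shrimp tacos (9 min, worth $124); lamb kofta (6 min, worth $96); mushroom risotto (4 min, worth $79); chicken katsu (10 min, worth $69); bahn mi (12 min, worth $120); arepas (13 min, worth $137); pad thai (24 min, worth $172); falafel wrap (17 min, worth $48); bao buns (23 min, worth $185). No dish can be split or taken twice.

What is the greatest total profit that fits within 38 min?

460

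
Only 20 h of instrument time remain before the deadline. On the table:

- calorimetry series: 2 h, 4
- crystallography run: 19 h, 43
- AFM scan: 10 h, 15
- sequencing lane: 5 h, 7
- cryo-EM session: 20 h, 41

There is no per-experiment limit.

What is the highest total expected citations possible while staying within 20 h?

43

Ranking by ratio (expected citations/h): crystallography run 2.26, cryo-EM session 2.05, calorimetry series 2.00.
Crystallography run uses 19 of the 20 h and totals 43.
That's the maximum — no swap from here does better than 43.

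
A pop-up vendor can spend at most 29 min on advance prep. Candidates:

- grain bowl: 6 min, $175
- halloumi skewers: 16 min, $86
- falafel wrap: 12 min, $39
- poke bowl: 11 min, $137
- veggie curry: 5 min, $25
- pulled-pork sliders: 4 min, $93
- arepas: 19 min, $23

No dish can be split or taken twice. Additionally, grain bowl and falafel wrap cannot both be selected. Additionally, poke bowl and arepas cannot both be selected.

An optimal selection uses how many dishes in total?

Optimal total is 430.
One optimal bundle: grain bowl + poke bowl + veggie curry + pulled-pork sliders (26 min).
Every optimal selection uses 4 dishes.

4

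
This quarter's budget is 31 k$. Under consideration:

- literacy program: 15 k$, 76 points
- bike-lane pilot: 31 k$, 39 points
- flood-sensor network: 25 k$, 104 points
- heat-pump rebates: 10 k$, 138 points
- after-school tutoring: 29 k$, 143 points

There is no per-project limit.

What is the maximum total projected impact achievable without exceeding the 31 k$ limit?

414

3×heat-pump rebates uses 30 of the 31 k$ and totals 414.
Every other selection either busts 31 k$ or fails to beat 414.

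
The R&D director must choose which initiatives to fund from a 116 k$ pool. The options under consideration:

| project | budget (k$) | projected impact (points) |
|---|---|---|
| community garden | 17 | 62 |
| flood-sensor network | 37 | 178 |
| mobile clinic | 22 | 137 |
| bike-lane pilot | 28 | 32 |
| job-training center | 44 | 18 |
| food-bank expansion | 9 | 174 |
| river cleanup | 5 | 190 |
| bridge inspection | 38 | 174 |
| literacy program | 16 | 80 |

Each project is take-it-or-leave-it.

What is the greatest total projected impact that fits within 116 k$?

853

The ratio heuristic lands on community garden + flood-sensor network + mobile clinic + food-bank expansion + river cleanup + literacy program (821) but leaves 10 k$ idle.
The 33 k$ tied up in community garden and literacy program is better spent on bridge inspection — total rises to 853 (111 k$).
The closest alternative, community garden + flood-sensor network + mobile clinic + food-bank expansion + river cleanup + literacy program, reaches only 821.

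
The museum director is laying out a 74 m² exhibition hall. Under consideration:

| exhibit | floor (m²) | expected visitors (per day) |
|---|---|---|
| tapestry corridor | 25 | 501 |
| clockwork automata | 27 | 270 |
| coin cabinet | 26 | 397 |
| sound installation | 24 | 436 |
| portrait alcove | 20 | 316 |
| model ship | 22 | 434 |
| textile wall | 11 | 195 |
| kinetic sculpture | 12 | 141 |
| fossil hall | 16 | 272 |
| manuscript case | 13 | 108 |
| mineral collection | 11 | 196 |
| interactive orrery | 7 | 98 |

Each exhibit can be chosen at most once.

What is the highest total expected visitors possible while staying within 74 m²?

The ratio heuristic lands on tapestry corridor + sound installation + model ship (1371) but leaves 3 m² idle.
The 24 m² tied up in sound installation is better spent on fossil hall + mineral collection — total rises to 1403 (74 m²).

1403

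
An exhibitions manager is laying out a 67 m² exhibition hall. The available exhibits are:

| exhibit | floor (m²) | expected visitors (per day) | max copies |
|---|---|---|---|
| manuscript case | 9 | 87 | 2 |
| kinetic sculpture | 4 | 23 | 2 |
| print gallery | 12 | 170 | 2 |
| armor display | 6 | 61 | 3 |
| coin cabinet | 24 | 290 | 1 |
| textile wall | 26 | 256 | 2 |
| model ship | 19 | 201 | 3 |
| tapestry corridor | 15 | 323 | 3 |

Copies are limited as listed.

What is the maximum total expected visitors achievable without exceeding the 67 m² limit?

Density check — tapestry corridor 21.53, print gallery 14.17, coin cabinet 12.08, model ship 10.58 are the best per m².
A density-first pass picks kinetic sculpture + print gallery + armor display + 3×tapestry corridor — 1223 at 67 m².
The 10 m² tied up in kinetic sculpture and armor display is better spent on manuscript case — total rises to 1226 (66 m²).
No other feasible combination exceeds 1226.

1226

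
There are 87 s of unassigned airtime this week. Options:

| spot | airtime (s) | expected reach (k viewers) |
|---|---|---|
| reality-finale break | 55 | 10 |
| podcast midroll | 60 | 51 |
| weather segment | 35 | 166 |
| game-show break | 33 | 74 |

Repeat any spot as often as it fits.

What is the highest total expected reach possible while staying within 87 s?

332

Density check — weather segment 4.74, game-show break 2.24, podcast midroll 0.85, reality-finale break 0.18 are the best per s.
2×weather segment uses 70 of the 87 s and totals 332.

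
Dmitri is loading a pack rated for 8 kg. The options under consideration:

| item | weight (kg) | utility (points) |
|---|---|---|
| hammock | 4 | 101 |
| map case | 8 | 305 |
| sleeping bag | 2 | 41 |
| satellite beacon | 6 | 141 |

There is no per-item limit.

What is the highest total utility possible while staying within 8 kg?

Taking map case: 8 kg used, 305 in utility.
That's the maximum — no swap from here does better than 305.

305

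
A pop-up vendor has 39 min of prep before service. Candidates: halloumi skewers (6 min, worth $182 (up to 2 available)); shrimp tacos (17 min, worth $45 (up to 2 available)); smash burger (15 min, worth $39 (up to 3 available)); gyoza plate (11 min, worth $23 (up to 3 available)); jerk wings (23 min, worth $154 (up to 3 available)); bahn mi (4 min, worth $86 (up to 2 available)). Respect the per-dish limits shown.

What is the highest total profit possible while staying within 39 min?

604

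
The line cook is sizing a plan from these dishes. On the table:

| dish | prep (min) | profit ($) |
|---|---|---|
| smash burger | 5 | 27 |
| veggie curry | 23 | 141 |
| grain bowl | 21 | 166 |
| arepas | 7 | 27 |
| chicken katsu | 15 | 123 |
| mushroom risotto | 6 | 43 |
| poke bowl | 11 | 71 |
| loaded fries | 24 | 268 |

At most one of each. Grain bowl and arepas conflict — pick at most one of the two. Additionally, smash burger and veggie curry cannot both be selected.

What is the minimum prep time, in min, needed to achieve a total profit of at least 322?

35

Minimise min subject to total profit ≥ 322.
Taking smash burger + mushroom risotto + loaded fries gives 338 (≥ 322) for 35 min.
Any bundle with less than 35 min falls short of 322.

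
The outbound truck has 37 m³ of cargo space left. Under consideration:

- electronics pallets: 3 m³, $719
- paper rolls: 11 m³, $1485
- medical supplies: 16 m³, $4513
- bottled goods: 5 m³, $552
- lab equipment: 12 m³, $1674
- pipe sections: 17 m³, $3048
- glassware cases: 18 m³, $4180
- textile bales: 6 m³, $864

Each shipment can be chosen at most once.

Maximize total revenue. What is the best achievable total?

The ratio ordering already packs tightly: electronics pallets + medical supplies + glassware cases, 37 m³, 9412.
Next best is medical supplies + glassware cases at 8693 (34 m³) — short by 719.

9412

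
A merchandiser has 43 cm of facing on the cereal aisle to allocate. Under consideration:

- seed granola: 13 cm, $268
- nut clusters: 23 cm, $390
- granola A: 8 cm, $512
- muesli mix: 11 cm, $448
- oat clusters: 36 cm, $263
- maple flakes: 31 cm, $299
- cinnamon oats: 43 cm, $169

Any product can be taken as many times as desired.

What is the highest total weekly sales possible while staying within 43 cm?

5×granola A uses 40 of the 43 cm and totals 2560.
The spare 3 cm is too small for any remaining product, and no exchange beats 2560.

2560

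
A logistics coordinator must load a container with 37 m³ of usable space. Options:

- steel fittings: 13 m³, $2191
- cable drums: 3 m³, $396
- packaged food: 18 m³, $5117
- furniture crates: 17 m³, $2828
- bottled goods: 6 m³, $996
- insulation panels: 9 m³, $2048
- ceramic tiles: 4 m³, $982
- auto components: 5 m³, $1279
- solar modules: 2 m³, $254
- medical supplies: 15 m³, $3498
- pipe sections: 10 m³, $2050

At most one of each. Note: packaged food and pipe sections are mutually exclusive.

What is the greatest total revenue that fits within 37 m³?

Filling by ratio: packaged food + insulation panels + ceramic tiles + auto components for 9426, with 1 m³ left unused.
The 14 m³ tied up in insulation panels and auto components is better spent on medical supplies — total rises to 9597 (37 m³).
Next best is packaged food + insulation panels + ceramic tiles + auto components at 9426 (36 m³) — short by 171.

9597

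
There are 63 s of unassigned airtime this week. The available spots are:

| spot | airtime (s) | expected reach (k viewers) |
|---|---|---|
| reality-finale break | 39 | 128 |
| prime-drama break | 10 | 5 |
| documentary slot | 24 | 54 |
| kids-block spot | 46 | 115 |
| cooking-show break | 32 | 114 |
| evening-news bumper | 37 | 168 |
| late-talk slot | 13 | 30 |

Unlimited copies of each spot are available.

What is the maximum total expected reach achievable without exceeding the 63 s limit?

228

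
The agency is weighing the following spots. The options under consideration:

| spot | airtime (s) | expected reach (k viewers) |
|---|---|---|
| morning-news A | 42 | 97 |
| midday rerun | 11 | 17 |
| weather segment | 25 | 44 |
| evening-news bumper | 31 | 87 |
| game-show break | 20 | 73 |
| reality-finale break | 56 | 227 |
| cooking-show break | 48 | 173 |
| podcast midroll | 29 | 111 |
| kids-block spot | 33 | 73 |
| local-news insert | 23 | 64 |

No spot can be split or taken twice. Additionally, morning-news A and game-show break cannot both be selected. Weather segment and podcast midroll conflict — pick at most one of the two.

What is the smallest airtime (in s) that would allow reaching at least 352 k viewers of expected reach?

96

Need the lightest bundle worth ≥ 352.
midday rerun + reality-finale break + podcast midroll: 355 expected reach at 96 s.
No combination under 96 s hits 352.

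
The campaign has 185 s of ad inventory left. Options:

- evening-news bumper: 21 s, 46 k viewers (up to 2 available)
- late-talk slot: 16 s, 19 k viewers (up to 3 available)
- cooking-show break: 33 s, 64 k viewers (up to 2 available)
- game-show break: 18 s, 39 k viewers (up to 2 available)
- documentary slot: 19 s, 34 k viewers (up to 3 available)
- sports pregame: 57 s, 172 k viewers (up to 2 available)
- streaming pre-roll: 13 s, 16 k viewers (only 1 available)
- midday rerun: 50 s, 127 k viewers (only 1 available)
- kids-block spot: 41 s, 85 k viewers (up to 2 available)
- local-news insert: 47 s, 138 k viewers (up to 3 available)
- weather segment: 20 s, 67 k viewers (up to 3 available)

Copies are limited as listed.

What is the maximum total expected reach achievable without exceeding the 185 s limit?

557

Density check — weather segment 3.35, sports pregame 3.02, local-news insert 2.94 are the best per s.
A density-first pass picks 2×sports pregame + 3×weather segment — 545 at 174 s.
Dropping sports pregame frees 57 s; slotting in evening-news bumper + local-news insert (68 s) lifts the total to 557 at 185 s.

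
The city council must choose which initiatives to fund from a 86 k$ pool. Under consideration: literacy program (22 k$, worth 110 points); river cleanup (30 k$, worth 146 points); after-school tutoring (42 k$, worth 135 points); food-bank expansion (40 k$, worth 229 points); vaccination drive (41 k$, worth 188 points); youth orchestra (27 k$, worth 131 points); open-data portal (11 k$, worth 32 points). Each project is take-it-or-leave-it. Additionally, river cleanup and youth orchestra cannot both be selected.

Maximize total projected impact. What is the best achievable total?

417

The ratio heuristic lands on literacy program + food-bank expansion + open-data portal (371) but leaves 13 k$ idle.
The 33 k$ tied up in literacy program and open-data portal is better spent on vaccination drive — total rises to 417 (81 k$).
Every other selection either busts 86 k$ or breaks a pairing rule or fails to beat 417.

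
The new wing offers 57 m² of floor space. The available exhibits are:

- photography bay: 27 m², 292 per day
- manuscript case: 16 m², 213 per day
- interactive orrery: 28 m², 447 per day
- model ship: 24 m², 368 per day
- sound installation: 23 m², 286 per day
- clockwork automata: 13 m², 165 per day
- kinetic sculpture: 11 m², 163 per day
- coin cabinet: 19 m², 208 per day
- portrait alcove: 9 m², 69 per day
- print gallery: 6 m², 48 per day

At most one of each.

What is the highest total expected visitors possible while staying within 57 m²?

825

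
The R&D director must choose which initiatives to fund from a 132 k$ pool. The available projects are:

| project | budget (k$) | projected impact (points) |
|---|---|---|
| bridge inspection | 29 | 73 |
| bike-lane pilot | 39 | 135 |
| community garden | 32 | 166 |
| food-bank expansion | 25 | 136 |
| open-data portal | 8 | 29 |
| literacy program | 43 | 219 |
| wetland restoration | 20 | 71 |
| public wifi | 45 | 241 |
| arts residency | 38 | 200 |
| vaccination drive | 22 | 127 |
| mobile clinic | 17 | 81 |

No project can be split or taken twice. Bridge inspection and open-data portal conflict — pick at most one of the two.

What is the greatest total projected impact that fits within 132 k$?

704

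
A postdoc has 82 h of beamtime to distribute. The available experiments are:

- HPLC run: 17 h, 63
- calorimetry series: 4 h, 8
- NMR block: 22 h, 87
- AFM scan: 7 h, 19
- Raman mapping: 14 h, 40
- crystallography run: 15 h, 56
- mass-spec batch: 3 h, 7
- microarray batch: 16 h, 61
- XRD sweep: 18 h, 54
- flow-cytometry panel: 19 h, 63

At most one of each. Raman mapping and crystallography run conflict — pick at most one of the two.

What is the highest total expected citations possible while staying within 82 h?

294

Filling by ratio: HPLC run + NMR block + AFM scan + crystallography run + mass-spec batch + microarray batch for 293, with 2 h left unused.
The 3 h tied up in mass-spec batch is better spent on calorimetry series — total rises to 294 (81 h).
The closest alternative, HPLC run + NMR block + AFM scan + crystallography run + mass-spec batch + microarray batch, reaches only 293.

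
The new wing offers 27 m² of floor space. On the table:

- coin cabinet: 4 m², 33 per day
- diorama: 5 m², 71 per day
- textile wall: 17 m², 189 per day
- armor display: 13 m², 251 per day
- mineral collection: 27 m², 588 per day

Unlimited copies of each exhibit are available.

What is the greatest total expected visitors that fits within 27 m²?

Taking mineral collection: 27 m² used, 588 in expected visitors.
Nothing else within 27 m² beats 588.

588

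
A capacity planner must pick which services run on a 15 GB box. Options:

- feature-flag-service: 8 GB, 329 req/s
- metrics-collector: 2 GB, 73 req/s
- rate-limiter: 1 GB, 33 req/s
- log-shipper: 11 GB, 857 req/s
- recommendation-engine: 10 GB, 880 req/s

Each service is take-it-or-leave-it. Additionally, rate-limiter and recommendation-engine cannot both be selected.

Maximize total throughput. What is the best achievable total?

Density check — recommendation-engine 88.00, log-shipper 77.91, feature-flag-service 41.12, metrics-collector 36.50 are the best per GB.
Taking metrics-collector + rate-limiter + log-shipper: 14 GB used, 963 in throughput.
Runner-up metrics-collector + recommendation-engine tops out at 953.

963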